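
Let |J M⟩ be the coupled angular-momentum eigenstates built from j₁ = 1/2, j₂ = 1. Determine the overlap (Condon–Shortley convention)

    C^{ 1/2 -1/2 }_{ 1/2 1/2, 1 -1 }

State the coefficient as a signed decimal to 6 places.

triangle: 1!*0!*1!/3! = 1/6
(j±m)!: 1!*0!*0!*2!*0!*1! = 2
prefactor² = (2J+1)*Δ*N² = 2/3
  k=0: +1/(0!*1!*0!*0!*0!*1!) = 1
Σ = 1  ⇒  CG² = 2/3*1² = 2/3
CG = +√(2/3) = +0.816497

+0.816497  (= +√(2/3))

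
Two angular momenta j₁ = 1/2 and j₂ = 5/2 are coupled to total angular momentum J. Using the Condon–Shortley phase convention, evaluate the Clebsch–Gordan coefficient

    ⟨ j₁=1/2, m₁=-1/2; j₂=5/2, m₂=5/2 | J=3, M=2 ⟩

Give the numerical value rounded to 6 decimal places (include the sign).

√[7·0!1!5!/7! · 0!1!5!0!5!1!] = √(2400)
  +(−1)^0/∏(0,0,1,5,0,0)! = 1/120  (running 1/120)
⟨..|..⟩ = √(2400)·(1/120) = +0.408248

+√(1/6) ≈ +0.408248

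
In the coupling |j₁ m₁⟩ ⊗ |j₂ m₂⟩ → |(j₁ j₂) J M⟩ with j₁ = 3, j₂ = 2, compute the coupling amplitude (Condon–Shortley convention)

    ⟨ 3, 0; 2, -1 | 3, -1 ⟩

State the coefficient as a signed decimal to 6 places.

-0.182574

√[7·2!4!2!/9! · 3!3!1!3!2!4!] = √(96/5)
  +(−1)^0/∏(0,2,3,1,1,1)! = 1/12  (running 1/12)
  +(−1)^1/∏(1,1,2,0,2,2)! = -1/8  (running -1/24)
⟨..|..⟩ = √(96/5)·(-1/24) = -0.182574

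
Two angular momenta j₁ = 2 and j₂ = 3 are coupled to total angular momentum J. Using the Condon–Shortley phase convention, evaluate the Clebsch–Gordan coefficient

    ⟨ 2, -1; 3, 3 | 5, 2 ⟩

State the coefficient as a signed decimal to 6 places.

+√(1/30) ≈ +0.182574

√[11·0!4!6!/11! · 1!3!6!0!7!3!] = √(622080)
  +(−1)^0/∏(0,0,3,6,1,0)! = 1/4320  (running 1/4320)
⟨..|..⟩ = √(622080)·(1/4320) = +0.182574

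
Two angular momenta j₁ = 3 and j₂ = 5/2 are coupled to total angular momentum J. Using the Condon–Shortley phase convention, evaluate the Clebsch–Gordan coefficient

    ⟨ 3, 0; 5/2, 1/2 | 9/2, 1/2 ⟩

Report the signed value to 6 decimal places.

j₁+j₂−J=1  J+j₁−j₂=5  J−j₁+j₂=4  j₁+j₂+J+1=11
(j₁±m₁, j₂±m₂, J±M) = (3,3,3,2,5,4)
P² = 69120/77
sum k=0..1:
  [0] +1/72 = 1/72
  [1] −1/48 = -1/48
S = -1/144
C² = P²·S² = 10/231 ; C = -0.208063

-0.208063  (= −√(10/231))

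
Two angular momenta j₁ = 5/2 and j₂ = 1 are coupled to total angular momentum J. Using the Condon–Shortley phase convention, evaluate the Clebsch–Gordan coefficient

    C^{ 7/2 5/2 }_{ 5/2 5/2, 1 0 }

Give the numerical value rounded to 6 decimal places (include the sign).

j₁+j₂−J=0  J+j₁−j₂=5  J−j₁+j₂=2  j₁+j₂+J+1=8
(j₁±m₁, j₂±m₂, J±M) = (5,0,1,1,6,1)
P² = 28800/7
sum k=0..0:
  [0] +1/120 = 1/120
S = 1/120
C² = P²·S² = 2/7 ; C = +0.534522

+0.534522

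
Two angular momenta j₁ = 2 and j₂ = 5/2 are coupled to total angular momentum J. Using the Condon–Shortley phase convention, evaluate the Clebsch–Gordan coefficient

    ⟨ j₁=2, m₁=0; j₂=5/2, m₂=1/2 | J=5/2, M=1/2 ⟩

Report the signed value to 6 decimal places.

j₁+j₂−J=2  J+j₁−j₂=2  J−j₁+j₂=3  j₁+j₂+J+1=8
(j₁±m₁, j₂±m₂, J±M) = (2,2,3,2,3,2)
P² = 72/35
sum k=0..2:
  [0] +1/24 = 1/24
  [1] −1/2 = -1/2
  [2] +1/8 = 1/8
S = -1/3
C² = P²·S² = 8/35 ; C = -0.478091

−√(8/35) ≈ -0.478091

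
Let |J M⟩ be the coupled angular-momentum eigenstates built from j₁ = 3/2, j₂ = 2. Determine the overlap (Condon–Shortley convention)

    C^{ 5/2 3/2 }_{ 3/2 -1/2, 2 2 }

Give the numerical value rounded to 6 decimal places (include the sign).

triangle: 1!×2!×3!/7! = 12/5040
(j±m)!: 1!×2!×4!×0!×4!×1! = 1152
prefactor² = (2J+1)×Δ×N² = 576/35
  k=1: −1/(1!×0!×1!×3!×1!×0!) = -1/6
Σ = -1/6  ⇒  CG² = 576/35×(-1/6)² = 16/35
CG = −√(16/35) = -0.676123

−√(16/35) ≈ -0.676123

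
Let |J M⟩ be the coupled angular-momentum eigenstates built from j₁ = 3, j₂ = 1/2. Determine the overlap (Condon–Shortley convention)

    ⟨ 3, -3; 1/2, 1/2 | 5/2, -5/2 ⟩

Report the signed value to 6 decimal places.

triangle: 1!·5!·0!/7! = 120/5040
(j±m)!: 0!·6!·1!·0!·0!·5! = 86400
prefactor² = (2J+1)·Δ·N² = 86400/7
  k=1: −1/(1!·0!·5!·0!·0!·0!) = -1/120
Σ = -1/120  ⇒  CG² = 86400/7·(-1/120)² = 6/7
CG = −√(6/7) = -0.925820

−√(6/7) ≈ -0.925820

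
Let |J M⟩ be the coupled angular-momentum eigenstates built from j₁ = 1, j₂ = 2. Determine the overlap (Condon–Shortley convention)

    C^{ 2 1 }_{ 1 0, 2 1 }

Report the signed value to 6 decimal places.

−√(1/6) = -0.408248

j₁+j₂−J=1  J+j₁−j₂=1  J−j₁+j₂=3  j₁+j₂+J+1=6
(j₁±m₁, j₂±m₂, J±M) = (1,1,3,1,3,1)
P² = 3/2
sum k=0..1:
  [0] +1/6 = 1/6
  [1] −1/2 = -1/2
S = -1/3
C² = P²·S² = 1/6 ; C = -0.408248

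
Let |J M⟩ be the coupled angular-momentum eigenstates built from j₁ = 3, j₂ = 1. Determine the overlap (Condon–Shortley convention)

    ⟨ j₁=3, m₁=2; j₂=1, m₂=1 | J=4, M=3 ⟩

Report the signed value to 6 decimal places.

√[9·0!6!2!/9! · 5!1!2!0!7!1!] = √(43200)
  +(−1)^0/∏(0,0,1,2,5,0)! = 1/240  (running 1/240)
⟨..|..⟩ = √(43200)·(1/240) = +0.866025

+√(3/4) = +0.866025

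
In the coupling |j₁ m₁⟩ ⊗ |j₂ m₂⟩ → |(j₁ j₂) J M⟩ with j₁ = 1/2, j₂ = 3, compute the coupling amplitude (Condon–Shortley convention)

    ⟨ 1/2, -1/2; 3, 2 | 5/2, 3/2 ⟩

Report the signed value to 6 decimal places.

-0.845154

triangle: 1!×0!×5!/7! = 120/5040
(j±m)!: 0!×1!×5!×1!×4!×1! = 2880
prefactor² = (2J+1)×Δ×N² = 2880/7
  k=1: −1/(1!×0!×0!×4!×0!×1!) = -1/24
Σ = -1/24  ⇒  CG² = 2880/7×(-1/24)² = 5/7
CG = −√(5/7) = -0.845154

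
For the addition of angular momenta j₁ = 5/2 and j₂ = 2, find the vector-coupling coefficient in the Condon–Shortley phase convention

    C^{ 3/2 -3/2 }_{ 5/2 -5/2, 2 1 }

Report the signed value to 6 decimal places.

√[4·3!2!1!/7! · 0!5!3!1!0!3!] = √(288/7)
  +(−1)^3/∏(3,0,2,0,0,1)! = -1/12  (running -1/12)
⟨..|..⟩ = √(288/7)·(-1/12) = -0.534522

-0.534522  (= −√(2/7))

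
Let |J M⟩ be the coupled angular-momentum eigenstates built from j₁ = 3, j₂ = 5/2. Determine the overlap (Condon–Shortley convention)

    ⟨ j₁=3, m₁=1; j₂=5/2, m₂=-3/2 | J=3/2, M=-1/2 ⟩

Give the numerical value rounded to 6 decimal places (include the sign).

-0.483046

j₁+j₂−J=4  J+j₁−j₂=2  J−j₁+j₂=1  j₁+j₂+J+1=8
(j₁±m₁, j₂±m₂, J±M) = (4,2,1,4,1,2)
P² = 384/35
sum k=0..1:
  [0] +1/48 = 1/48
  [1] −1/6 = -1/6
S = -7/48
C² = P²·S² = 7/30 ; C = -0.483046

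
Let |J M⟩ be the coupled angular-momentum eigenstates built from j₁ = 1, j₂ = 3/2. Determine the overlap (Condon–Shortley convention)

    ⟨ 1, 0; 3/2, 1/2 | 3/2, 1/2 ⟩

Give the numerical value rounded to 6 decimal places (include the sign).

-0.258199

√[4·1!1!2!/5! · 1!1!2!1!2!1!] = √(4/15)
  +(−1)^0/∏(0,1,1,2,0,0)! = 1/2  (running 1/2)
  +(−1)^1/∏(1,0,0,1,1,1)! = -1  (running -1/2)
⟨..|..⟩ = √(4/15)·(-1/2) = -0.258199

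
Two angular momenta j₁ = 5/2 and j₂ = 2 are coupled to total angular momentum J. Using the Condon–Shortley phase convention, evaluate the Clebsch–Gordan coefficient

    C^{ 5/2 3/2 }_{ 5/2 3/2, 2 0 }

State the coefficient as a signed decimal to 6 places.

triangle: 2!·3!·2!/8! = 24/40320
(j±m)!: 4!·1!·2!·2!·4!·1! = 2304
prefactor² = (2J+1)·Δ·N² = 288/35
  k=0: +1/(0!·2!·1!·2!·2!·0!) = 1/8
  k=1: −1/(1!·1!·0!·1!·3!·1!) = -1/6
Σ = -1/24  ⇒  CG² = 288/35·(-1/24)² = 1/70
CG = −√(1/70) = -0.119523

-0.119523  (= −√(1/70))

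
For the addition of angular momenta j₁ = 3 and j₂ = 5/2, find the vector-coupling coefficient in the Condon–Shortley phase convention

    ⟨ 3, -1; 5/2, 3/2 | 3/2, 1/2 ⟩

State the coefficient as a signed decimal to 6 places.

√[4·4!2!1!/8! · 2!4!4!1!2!1!] = √(384/35)
  +(−1)^3/∏(3,1,1,1,1,0)! = -1/6  (running -1/6)
  +(−1)^4/∏(4,0,0,0,2,1)! = 1/48  (running -7/48)
⟨..|..⟩ = √(384/35)·(-7/48) = -0.483046

−√(7/30) ≈ -0.483046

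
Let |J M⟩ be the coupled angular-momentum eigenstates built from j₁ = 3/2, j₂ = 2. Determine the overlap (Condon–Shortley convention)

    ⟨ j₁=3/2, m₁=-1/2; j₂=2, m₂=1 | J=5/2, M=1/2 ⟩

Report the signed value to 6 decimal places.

−√(5/14) = -0.597614

j₁+j₂−J=1  J+j₁−j₂=2  J−j₁+j₂=3  j₁+j₂+J+1=7
(j₁±m₁, j₂±m₂, J±M) = (1,2,3,1,3,2)
P² = 72/35
sum k=0..1:
  [0] +1/12 = 1/12
  [1] −1/2 = -1/2
S = -5/12
C² = P²·S² = 5/14 ; C = -0.597614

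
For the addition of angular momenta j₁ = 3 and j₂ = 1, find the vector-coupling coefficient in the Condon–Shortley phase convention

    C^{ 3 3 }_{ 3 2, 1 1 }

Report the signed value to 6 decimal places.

triangle: 1!*5!*1!/8! = 120/40320
(j±m)!: 5!*1!*2!*0!*6!*0! = 172800
prefactor² = (2J+1)*Δ*N² = 3600
  k=1: −1/(1!*0!*0!*1!*5!*0!) = -1/120
Σ = -1/120  ⇒  CG² = 3600*(-1/120)² = 1/4
CG = −√(1/4) = -0.500000

-0.500000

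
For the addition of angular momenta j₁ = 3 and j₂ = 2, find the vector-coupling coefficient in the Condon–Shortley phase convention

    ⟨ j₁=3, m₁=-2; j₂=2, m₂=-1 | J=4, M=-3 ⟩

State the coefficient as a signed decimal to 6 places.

−√(1/20) ≈ -0.223607

triangle: 1!*5!*3!/10! = 720/3628800
(j±m)!: 1!*5!*1!*3!*1!*7! = 3628800
prefactor² = (2J+1)*Δ*N² = 6480
  k=0: +1/(0!*1!*5!*1!*0!*2!) = 1/240
  k=1: −1/(1!*0!*4!*0!*1!*3!) = -1/144
Σ = -1/360  ⇒  CG² = 6480*(-1/360)² = 1/20
CG = −√(1/20) = -0.223607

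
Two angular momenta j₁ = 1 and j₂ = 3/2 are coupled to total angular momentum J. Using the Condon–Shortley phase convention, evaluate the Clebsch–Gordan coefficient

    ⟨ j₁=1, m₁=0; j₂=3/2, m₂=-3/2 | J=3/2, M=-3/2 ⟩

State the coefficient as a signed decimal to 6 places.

+√(3/5) = +0.774597

√[4·1!1!2!/5! · 1!1!0!3!0!3!] = √(12/5)
  +(−1)^0/∏(0,1,1,0,0,2)! = 1/2  (running 1/2)
⟨..|..⟩ = √(12/5)·(1/2) = +0.774597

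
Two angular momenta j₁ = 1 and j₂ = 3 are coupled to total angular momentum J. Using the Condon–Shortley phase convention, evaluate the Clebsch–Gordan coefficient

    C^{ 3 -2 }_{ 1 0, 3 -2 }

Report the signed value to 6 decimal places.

+√(1/3) ≈ +0.577350

triangle: 1!·1!·5!/8! = 120/40320
(j±m)!: 1!·1!·1!·5!·1!·5! = 14400
prefactor² = (2J+1)·Δ·N² = 300
  k=0: +1/(0!·1!·1!·1!·0!·4!) = 1/24
  k=1: −1/(1!·0!·0!·0!·1!·5!) = -1/120
Σ = 1/30  ⇒  CG² = 300·1/30² = 1/3
CG = +√(1/3) = +0.577350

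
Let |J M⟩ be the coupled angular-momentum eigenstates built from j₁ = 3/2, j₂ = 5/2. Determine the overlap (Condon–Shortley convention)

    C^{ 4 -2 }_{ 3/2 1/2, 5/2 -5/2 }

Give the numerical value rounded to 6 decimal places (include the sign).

√[9·0!3!5!/9! · 2!1!0!5!2!6!] = √(43200/7)
  +(−1)^0/∏(0,0,1,0,2,5)! = 1/240  (running 1/240)
⟨..|..⟩ = √(43200/7)·(1/240) = +0.327327

+0.327327  (= +√(3/28))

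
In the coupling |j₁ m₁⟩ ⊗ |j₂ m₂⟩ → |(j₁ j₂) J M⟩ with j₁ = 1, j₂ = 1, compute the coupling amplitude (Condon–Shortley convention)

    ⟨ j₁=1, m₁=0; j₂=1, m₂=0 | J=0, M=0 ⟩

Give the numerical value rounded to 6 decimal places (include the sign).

-0.577350

j₁+j₂−J=2  J+j₁−j₂=0  J−j₁+j₂=0  j₁+j₂+J+1=3
(j₁±m₁, j₂±m₂, J±M) = (1,1,1,1,0,0)
P² = 1/3
sum k=1..1:
  [1] −1/1 = -1
S = -1
C² = P²·S² = 1/3 ; C = -0.577350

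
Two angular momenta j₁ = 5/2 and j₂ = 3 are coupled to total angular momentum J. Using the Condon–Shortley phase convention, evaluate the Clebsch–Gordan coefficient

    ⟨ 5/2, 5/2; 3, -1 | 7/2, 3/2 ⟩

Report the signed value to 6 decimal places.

√[8·2!3!4!/10! · 5!0!2!4!5!2!] = √(6144/7)
  +(−1)^0/∏(0,2,0,2,3,2)! = 1/48  (running 1/48)
⟨..|..⟩ = √(6144/7)·(1/48) = +0.617213

+√(8/21) = +0.617213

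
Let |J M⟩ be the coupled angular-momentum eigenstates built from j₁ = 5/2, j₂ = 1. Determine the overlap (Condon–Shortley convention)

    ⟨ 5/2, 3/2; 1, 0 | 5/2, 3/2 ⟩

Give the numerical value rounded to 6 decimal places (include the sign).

+√(9/35) = +0.507093

j₁+j₂−J=1  J+j₁−j₂=4  J−j₁+j₂=1  j₁+j₂+J+1=7
(j₁±m₁, j₂±m₂, J±M) = (4,1,1,1,4,1)
P² = 576/35
sum k=0..1:
  [0] +1/6 = 1/6
  [1] −1/24 = -1/24
S = 1/8
C² = P²·S² = 9/35 ; C = +0.507093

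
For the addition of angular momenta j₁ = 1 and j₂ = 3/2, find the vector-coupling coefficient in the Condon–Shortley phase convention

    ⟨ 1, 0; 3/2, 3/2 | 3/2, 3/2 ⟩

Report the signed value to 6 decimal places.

−√(3/5) ≈ -0.774597

j₁+j₂−J=1  J+j₁−j₂=1  J−j₁+j₂=2  j₁+j₂+J+1=5
(j₁±m₁, j₂±m₂, J±M) = (1,1,3,0,3,0)
P² = 12/5
sum k=1..1:
  [1] −1/2 = -1/2
S = -1/2
C² = P²·S² = 3/5 ; C = -0.774597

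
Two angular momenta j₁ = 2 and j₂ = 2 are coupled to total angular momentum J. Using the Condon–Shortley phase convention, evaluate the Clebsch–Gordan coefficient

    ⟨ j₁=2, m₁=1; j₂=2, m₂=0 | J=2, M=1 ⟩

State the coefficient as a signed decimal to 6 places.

-0.267261  (= −√(1/14))

√[5·2!2!2!/7! · 3!1!2!2!3!1!] = √(8/7)
  +(−1)^0/∏(0,2,1,2,1,0)! = 1/4  (running 1/4)
  +(−1)^1/∏(1,1,0,1,2,1)! = -1/2  (running -1/4)
⟨..|..⟩ = √(8/7)·(-1/4) = -0.267261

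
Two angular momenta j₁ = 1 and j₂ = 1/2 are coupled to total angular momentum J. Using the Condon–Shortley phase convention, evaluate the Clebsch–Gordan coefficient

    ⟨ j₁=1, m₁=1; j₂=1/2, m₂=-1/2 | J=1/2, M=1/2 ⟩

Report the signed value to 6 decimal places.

+√(2/3) ≈ +0.816497

triangle: 1!*1!*0!/3! = 1/6
(j±m)!: 2!*0!*0!*1!*1!*0! = 2
prefactor² = (2J+1)*Δ*N² = 2/3
  k=0: +1/(0!*1!*0!*0!*1!*0!) = 1
Σ = 1  ⇒  CG² = 2/3*1² = 2/3
CG = +√(2/3) = +0.816497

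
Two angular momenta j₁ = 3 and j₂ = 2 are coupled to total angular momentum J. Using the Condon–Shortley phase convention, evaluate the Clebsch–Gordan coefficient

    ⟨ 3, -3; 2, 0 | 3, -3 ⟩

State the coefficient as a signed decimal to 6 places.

+√(5/12) ≈ +0.645497

j₁+j₂−J=2  J+j₁−j₂=4  J−j₁+j₂=2  j₁+j₂+J+1=9
(j₁±m₁, j₂±m₂, J±M) = (0,6,2,2,0,6)
P² = 3840
sum k=2..2:
  [2] +1/96 = 1/96
S = 1/96
C² = P²·S² = 5/12 ; C = +0.645497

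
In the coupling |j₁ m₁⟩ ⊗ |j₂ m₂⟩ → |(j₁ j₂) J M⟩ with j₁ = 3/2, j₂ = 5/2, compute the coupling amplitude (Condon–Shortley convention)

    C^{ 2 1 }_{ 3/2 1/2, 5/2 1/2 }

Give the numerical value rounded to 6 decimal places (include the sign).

−√(25/84) ≈ -0.545545

triangle: 2!×1!×3!/7! = 12/5040
(j±m)!: 2!×1!×3!×2!×3!×1! = 144
prefactor² = (2J+1)×Δ×N² = 12/7
  k=0: +1/(0!×2!×1!×3!×0!×0!) = 1/12
  k=1: −1/(1!×1!×0!×2!×1!×1!) = -1/2
Σ = -5/12  ⇒  CG² = 12/7×(-5/12)² = 25/84
CG = −√(25/84) = -0.545545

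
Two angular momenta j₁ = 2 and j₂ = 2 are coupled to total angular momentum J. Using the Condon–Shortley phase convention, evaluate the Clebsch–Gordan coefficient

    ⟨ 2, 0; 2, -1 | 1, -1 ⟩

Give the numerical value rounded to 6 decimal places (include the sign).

-0.547723

j₁+j₂−J=3  J+j₁−j₂=1  J−j₁+j₂=1  j₁+j₂+J+1=6
(j₁±m₁, j₂±m₂, J±M) = (2,2,1,3,0,2)
P² = 6/5
sum k=1..1:
  [1] −1/2 = -1/2
S = -1/2
C² = P²·S² = 3/10 ; C = -0.547723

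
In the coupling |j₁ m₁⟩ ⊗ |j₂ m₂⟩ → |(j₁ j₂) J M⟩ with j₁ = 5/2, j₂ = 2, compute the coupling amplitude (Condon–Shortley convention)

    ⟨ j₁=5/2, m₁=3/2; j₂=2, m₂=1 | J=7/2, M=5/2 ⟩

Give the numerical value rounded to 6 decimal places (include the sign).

j₁+j₂−J=1  J+j₁−j₂=4  J−j₁+j₂=3  j₁+j₂+J+1=9
(j₁±m₁, j₂±m₂, J±M) = (4,1,3,1,6,1)
P² = 2304/7
sum k=0..1:
  [0] +1/36 = 1/36
  [1] −1/48 = -1/48
S = 1/144
C² = P²·S² = 1/63 ; C = +0.125988

+√(1/63) ≈ +0.125988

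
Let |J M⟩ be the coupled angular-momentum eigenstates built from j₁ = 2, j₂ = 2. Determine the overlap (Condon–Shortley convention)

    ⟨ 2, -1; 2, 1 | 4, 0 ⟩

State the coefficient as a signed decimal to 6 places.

+√(8/35) = +0.478091

j₁+j₂−J=0  J+j₁−j₂=4  J−j₁+j₂=4  j₁+j₂+J+1=9
(j₁±m₁, j₂±m₂, J±M) = (1,3,3,1,4,4)
P² = 10368/35
sum k=0..0:
  [0] +1/36 = 1/36
S = 1/36
C² = P²·S² = 8/35 ; C = +0.478091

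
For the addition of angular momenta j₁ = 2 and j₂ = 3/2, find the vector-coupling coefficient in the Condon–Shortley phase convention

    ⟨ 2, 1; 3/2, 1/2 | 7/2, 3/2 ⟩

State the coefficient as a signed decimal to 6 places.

triangle: 0!×4!×3!/8! = 144/40320
(j±m)!: 3!×1!×2!×1!×5!×2! = 2880
prefactor² = (2J+1)×Δ×N² = 576/7
  k=0: +1/(0!×0!×1!×2!×3!×1!) = 1/12
Σ = 1/12  ⇒  CG² = 576/7×1/12² = 4/7
CG = +√(4/7) = +0.755929

+√(4/7) ≈ +0.755929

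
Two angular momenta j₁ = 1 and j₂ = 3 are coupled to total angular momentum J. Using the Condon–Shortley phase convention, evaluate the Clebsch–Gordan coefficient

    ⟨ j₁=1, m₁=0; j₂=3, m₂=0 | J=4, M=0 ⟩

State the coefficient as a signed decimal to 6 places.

+0.755929  (= +√(4/7))

√[9·0!2!6!/9! · 1!1!3!3!4!4!] = √(5184/7)
  +(−1)^0/∏(0,0,1,3,1,3)! = 1/36  (running 1/36)
⟨..|..⟩ = √(5184/7)·(1/36) = +0.755929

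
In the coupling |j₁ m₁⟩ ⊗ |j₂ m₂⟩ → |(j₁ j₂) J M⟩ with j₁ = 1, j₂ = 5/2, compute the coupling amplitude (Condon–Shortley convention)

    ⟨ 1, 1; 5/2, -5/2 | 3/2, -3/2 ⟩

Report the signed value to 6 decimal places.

j₁+j₂−J=2  J+j₁−j₂=0  J−j₁+j₂=3  j₁+j₂+J+1=6
(j₁±m₁, j₂±m₂, J±M) = (2,0,0,5,0,3)
P² = 96
sum k=0..0:
  [0] +1/12 = 1/12
S = 1/12
C² = P²·S² = 2/3 ; C = +0.816497

+0.816497  (= +√(2/3))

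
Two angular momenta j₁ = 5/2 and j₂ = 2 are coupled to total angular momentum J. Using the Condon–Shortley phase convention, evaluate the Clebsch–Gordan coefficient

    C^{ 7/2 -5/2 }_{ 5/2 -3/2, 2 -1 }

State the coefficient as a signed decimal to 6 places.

triangle: 1!·4!·3!/9! = 144/362880
(j±m)!: 1!·4!·1!·3!·1!·6! = 103680
prefactor² = (2J+1)·Δ·N² = 2304/7
  k=0: +1/(0!·1!·4!·1!·0!·2!) = 1/48
  k=1: −1/(1!·0!·3!·0!·1!·3!) = -1/36
Σ = -1/144  ⇒  CG² = 2304/7·(-1/144)² = 1/63
CG = −√(1/63) = -0.125988

−√(1/63) ≈ -0.125988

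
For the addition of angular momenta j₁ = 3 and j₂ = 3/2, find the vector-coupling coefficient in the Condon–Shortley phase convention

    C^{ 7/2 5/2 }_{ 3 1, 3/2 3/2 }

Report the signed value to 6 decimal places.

-0.690066

triangle: 1!*5!*2!/9! = 240/362880
(j±m)!: 4!*2!*3!*0!*6!*1! = 207360
prefactor² = (2J+1)*Δ*N² = 7680/7
  k=1: −1/(1!*0!*1!*2!*4!*0!) = -1/48
Σ = -1/48  ⇒  CG² = 7680/7*(-1/48)² = 10/21
CG = −√(10/21) = -0.690066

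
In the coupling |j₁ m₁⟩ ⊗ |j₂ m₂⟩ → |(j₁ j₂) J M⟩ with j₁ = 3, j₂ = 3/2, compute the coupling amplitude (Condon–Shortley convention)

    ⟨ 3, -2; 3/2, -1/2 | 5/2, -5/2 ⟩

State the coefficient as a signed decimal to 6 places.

-0.597614  (= −√(5/14))

√[6·2!4!1!/8! · 1!5!1!2!0!5!] = √(1440/7)
  +(−1)^1/∏(1,1,4,0,0,1)! = -1/24  (running -1/24)
⟨..|..⟩ = √(1440/7)·(-1/24) = -0.597614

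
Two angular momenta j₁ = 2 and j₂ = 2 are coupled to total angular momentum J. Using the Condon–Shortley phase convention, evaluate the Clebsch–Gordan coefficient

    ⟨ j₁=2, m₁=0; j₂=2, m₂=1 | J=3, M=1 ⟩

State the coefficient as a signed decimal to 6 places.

triangle: 1!·3!·3!/8! = 36/40320
(j±m)!: 2!·2!·3!·1!·4!·2! = 1152
prefactor² = (2J+1)·Δ·N² = 36/5
  k=0: +1/(0!·1!·2!·3!·1!·0!) = 1/12
  k=1: −1/(1!·0!·1!·2!·2!·1!) = -1/4
Σ = -1/6  ⇒  CG² = 36/5·(-1/6)² = 1/5
CG = −√(1/5) = -0.447214

−√(1/5) = -0.447214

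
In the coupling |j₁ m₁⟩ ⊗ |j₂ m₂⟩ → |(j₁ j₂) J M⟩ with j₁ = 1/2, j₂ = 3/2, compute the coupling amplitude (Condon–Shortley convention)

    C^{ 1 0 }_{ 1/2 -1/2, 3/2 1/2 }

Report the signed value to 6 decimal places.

-0.707107

j₁+j₂−J=1  J+j₁−j₂=0  J−j₁+j₂=2  j₁+j₂+J+1=4
(j₁±m₁, j₂±m₂, J±M) = (0,1,2,1,1,1)
P² = 1/2
sum k=1..1:
  [1] −1/1 = -1
S = -1
C² = P²·S² = 1/2 ; C = -0.707107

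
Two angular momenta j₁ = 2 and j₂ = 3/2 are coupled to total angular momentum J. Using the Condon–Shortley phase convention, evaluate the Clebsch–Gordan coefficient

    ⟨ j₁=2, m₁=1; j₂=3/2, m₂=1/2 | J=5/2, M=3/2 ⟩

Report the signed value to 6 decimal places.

√[6·1!3!2!/7! · 3!1!2!1!4!1!] = √(144/35)
  +(−1)^0/∏(0,1,1,2,2,0)! = 1/4  (running 1/4)
  +(−1)^1/∏(1,0,0,1,3,1)! = -1/6  (running 1/12)
⟨..|..⟩ = √(144/35)·(1/12) = +0.169031

+√(1/35) ≈ +0.169031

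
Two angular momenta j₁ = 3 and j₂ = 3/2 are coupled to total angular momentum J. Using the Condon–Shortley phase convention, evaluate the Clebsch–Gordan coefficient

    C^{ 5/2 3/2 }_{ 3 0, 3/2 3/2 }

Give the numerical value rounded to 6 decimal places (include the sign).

+√(9/35) ≈ +0.507093

√[6·2!4!1!/8! · 3!3!3!0!4!1!] = √(1296/35)
  +(−1)^2/∏(2,0,1,1,3,0)! = 1/12  (running 1/12)
⟨..|..⟩ = √(1296/35)·(1/12) = +0.507093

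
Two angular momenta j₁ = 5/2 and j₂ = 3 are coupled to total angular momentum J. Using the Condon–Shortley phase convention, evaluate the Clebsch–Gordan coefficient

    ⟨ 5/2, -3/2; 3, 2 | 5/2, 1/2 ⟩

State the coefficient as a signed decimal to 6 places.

-0.267261  (= −√(1/14))

√[6·3!2!3!/9! · 1!4!5!1!3!2!] = √(288/7)
  +(−1)^2/∏(2,1,2,3,0,0)! = 1/24  (running 1/24)
  +(−1)^3/∏(3,0,1,2,1,1)! = -1/12  (running -1/24)
⟨..|..⟩ = √(288/7)·(-1/24) = -0.267261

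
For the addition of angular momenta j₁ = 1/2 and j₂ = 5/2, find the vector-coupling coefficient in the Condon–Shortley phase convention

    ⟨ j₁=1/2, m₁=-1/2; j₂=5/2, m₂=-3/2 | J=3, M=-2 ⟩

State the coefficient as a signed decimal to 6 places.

+√(5/6) ≈ +0.912871

triangle: 0!*1!*5!/7! = 120/5040
(j±m)!: 0!*1!*1!*4!*1!*5! = 2880
prefactor² = (2J+1)*Δ*N² = 480
  k=0: +1/(0!*0!*1!*1!*0!*4!) = 1/24
Σ = 1/24  ⇒  CG² = 480*1/24² = 5/6
CG = +√(5/6) = +0.912871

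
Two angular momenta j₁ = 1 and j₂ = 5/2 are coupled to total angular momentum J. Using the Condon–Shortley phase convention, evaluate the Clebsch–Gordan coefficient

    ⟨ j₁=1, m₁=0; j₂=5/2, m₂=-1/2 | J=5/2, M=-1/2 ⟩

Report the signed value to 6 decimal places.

triangle: 1!*1!*4!/7! = 24/5040
(j±m)!: 1!*1!*2!*3!*2!*3! = 144
prefactor² = (2J+1)*Δ*N² = 144/35
  k=0: +1/(0!*1!*1!*2!*0!*2!) = 1/4
  k=1: −1/(1!*0!*0!*1!*1!*3!) = -1/6
Σ = 1/12  ⇒  CG² = 144/35*1/12² = 1/35
CG = +√(1/35) = +0.169031

+√(1/35) = +0.169031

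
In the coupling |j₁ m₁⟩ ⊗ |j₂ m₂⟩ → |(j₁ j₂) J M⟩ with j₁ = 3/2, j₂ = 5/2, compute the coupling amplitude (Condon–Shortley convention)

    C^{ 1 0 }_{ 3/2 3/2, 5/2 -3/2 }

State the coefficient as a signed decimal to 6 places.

+0.447214  (= +√(1/5))

√[3·3!0!2!/6! · 3!0!1!4!1!1!] = √(36/5)
  +(−1)^0/∏(0,3,0,1,0,1)! = 1/6  (running 1/6)
⟨..|..⟩ = √(36/5)·(1/6) = +0.447214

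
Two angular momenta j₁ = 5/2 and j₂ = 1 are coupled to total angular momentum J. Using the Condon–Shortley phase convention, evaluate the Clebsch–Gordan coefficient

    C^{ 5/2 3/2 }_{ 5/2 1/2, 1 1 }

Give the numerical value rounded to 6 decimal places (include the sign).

j₁+j₂−J=1  J+j₁−j₂=4  J−j₁+j₂=1  j₁+j₂+J+1=7
(j₁±m₁, j₂±m₂, J±M) = (3,2,2,0,4,1)
P² = 576/35
sum k=1..1:
  [1] −1/6 = -1/6
S = -1/6
C² = P²·S² = 16/35 ; C = -0.676123

-0.676123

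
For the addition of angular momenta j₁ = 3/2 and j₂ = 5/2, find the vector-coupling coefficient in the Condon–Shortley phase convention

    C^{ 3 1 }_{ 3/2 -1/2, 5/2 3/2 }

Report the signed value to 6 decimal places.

√[7·1!2!4!/8! · 1!2!4!1!4!2!] = √(96/5)
  +(−1)^0/∏(0,1,2,4,0,0)! = 1/48  (running 1/48)
  +(−1)^1/∏(1,0,1,3,1,1)! = -1/6  (running -7/48)
⟨..|..⟩ = √(96/5)·(-7/48) = -0.639010

−√(49/120) ≈ -0.639010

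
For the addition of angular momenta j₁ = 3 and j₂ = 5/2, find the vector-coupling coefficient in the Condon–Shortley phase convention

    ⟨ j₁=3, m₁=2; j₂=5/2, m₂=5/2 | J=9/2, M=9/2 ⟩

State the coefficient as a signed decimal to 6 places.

j₁+j₂−J=1  J+j₁−j₂=5  J−j₁+j₂=4  j₁+j₂+J+1=11
(j₁±m₁, j₂±m₂, J±M) = (5,1,5,0,9,0)
P² = 41472000/11
sum k=1..1:
  [1] −1/2880 = -1/2880
S = -1/2880
C² = P²·S² = 5/11 ; C = -0.674200

−√(5/11) ≈ -0.674200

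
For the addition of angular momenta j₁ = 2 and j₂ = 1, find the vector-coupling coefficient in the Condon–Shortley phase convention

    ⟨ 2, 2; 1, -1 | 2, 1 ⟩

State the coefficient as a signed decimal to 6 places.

√[5·1!3!1!/6! · 4!0!0!2!3!1!] = √(12)
  +(−1)^0/∏(0,1,0,0,3,1)! = 1/6  (running 1/6)
⟨..|..⟩ = √(12)·(1/6) = +0.577350

+0.577350  (= +√(1/3))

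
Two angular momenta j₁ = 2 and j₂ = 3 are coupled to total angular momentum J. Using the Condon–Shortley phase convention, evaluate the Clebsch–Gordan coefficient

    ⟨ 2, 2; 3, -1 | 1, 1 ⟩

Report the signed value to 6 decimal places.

+√(1/35) = +0.169031

√[3·4!0!2!/7! · 4!0!2!4!2!0!] = √(2304/35)
  +(−1)^0/∏(0,4,0,2,0,0)! = 1/48  (running 1/48)
⟨..|..⟩ = √(2304/35)·(1/48) = +0.169031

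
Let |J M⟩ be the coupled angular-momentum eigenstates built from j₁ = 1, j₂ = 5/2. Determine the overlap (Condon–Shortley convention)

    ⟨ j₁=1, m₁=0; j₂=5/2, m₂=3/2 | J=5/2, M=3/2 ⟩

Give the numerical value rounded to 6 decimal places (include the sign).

j₁+j₂−J=1  J+j₁−j₂=1  J−j₁+j₂=4  j₁+j₂+J+1=7
(j₁±m₁, j₂±m₂, J±M) = (1,1,4,1,4,1)
P² = 576/35
sum k=0..1:
  [0] +1/24 = 1/24
  [1] −1/6 = -1/6
S = -1/8
C² = P²·S² = 9/35 ; C = -0.507093

-0.507093  (= −√(9/35))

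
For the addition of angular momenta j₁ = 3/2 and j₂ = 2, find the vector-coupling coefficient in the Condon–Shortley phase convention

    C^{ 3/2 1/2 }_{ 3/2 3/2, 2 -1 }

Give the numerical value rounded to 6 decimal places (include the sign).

+0.632456

j₁+j₂−J=2  J+j₁−j₂=1  J−j₁+j₂=2  j₁+j₂+J+1=6
(j₁±m₁, j₂±m₂, J±M) = (3,0,1,3,2,1)
P² = 8/5
sum k=0..0:
  [0] +1/2 = 1/2
S = 1/2
C² = P²·S² = 2/5 ; C = +0.632456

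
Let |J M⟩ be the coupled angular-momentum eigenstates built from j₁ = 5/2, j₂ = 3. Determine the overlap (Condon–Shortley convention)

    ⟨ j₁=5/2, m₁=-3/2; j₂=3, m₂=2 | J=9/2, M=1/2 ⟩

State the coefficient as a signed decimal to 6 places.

√[10·1!4!5!/11! · 1!4!5!1!5!4!] = √(460800/77)
  +(−1)^0/∏(0,1,4,5,0,0)! = 1/2880  (running 1/2880)
  +(−1)^1/∏(1,0,3,4,1,1)! = -1/144  (running -19/2880)
⟨..|..⟩ = √(460800/77)·(-19/2880) = -0.510355

-0.510355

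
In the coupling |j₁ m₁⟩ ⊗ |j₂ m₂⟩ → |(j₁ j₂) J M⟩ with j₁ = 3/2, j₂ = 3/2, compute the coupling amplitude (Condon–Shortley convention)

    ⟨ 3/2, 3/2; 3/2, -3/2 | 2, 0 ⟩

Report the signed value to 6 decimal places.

triangle: 1!·2!·2!/6! = 4/720
(j±m)!: 3!·0!·0!·3!·2!·2! = 144
prefactor² = (2J+1)·Δ·N² = 4
  k=0: +1/(0!·1!·0!·0!·2!·2!) = 1/4
Σ = 1/4  ⇒  CG² = 4·1/4² = 1/4
CG = +√(1/4) = +0.500000

+0.500000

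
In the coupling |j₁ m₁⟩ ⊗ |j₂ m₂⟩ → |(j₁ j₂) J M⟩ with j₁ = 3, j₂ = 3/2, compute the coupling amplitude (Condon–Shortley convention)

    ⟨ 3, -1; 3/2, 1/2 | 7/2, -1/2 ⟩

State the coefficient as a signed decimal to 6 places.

√[8·1!5!2!/9! · 2!4!2!1!3!4!] = √(512/7)
  +(−1)^0/∏(0,1,4,2,1,0)! = 1/48  (running 1/48)
  +(−1)^1/∏(1,0,3,1,2,1)! = -1/12  (running -1/16)
⟨..|..⟩ = √(512/7)·(-1/16) = -0.534522

−√(2/7) = -0.534522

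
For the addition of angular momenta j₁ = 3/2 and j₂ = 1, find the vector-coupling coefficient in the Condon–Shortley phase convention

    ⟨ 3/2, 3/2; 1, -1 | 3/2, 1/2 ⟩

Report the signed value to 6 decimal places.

+√(2/5) = +0.632456

√[4·1!2!1!/5! · 3!0!0!2!2!1!] = √(8/5)
  +(−1)^0/∏(0,1,0,0,2,1)! = 1/2  (running 1/2)
⟨..|..⟩ = √(8/5)·(1/2) = +0.632456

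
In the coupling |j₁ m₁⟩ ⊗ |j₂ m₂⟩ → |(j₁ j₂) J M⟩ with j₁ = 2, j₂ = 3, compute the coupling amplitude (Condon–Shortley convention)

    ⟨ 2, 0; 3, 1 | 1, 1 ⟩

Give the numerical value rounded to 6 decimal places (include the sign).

triangle: 4!*0!*2!/7! = 48/5040
(j±m)!: 2!*2!*4!*2!*2!*0! = 384
prefactor² = (2J+1)*Δ*N² = 384/35
  k=2: +1/(2!*2!*0!*2!*0!*0!) = 1/8
Σ = 1/8  ⇒  CG² = 384/35*1/8² = 6/35
CG = +√(6/35) = +0.414039

+√(6/35) ≈ +0.414039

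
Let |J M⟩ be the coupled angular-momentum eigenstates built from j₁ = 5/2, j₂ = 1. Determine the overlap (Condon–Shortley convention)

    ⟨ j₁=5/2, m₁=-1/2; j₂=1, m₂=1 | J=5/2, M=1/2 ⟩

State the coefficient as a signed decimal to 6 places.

-0.717137

triangle: 1!·4!·1!/7! = 24/5040
(j±m)!: 2!·3!·2!·0!·3!·2! = 288
prefactor² = (2J+1)·Δ·N² = 288/35
  k=1: −1/(1!·0!·2!·1!·2!·0!) = -1/4
Σ = -1/4  ⇒  CG² = 288/35·(-1/4)² = 18/35
CG = −√(18/35) = -0.717137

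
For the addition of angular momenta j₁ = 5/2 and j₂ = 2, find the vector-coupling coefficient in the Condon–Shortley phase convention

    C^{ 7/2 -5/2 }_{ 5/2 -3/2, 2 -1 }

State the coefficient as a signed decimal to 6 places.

-0.125988  (= −√(1/63))

j₁+j₂−J=1  J+j₁−j₂=4  J−j₁+j₂=3  j₁+j₂+J+1=9
(j₁±m₁, j₂±m₂, J±M) = (1,4,1,3,1,6)
P² = 2304/7
sum k=0..1:
  [0] +1/48 = 1/48
  [1] −1/36 = -1/36
S = -1/144
C² = P²·S² = 1/63 ; C = -0.125988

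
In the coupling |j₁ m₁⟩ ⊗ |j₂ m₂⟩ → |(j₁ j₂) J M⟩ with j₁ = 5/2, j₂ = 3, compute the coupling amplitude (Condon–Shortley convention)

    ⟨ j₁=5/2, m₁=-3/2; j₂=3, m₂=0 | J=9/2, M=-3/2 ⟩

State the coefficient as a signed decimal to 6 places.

j₁+j₂−J=1  J+j₁−j₂=4  J−j₁+j₂=5  j₁+j₂+J+1=11
(j₁±m₁, j₂±m₂, J±M) = (1,4,3,3,3,6)
P² = 207360/77
sum k=0..1:
  [0] +1/288 = 1/288
  [1] −1/72 = -1/72
S = -1/96
C² = P²·S² = 45/154 ; C = -0.540562

-0.540562  (= −√(45/154))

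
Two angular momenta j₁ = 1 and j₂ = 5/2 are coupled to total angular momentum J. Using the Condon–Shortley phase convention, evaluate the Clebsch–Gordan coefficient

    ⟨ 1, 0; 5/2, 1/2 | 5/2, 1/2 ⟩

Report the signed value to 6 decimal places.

√[6·1!1!4!/7! · 1!1!3!2!3!2!] = √(144/35)
  +(−1)^0/∏(0,1,1,3,0,1)! = 1/6  (running 1/6)
  +(−1)^1/∏(1,0,0,2,1,2)! = -1/4  (running -1/12)
⟨..|..⟩ = √(144/35)·(-1/12) = -0.169031

−√(1/35) ≈ -0.169031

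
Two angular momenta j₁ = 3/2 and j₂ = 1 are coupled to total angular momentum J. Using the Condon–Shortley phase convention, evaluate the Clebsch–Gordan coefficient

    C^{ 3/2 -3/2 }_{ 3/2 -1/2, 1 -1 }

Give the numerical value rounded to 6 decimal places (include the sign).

triangle: 1!*2!*1!/5! = 2/120
(j±m)!: 1!*2!*0!*2!*0!*3! = 24
prefactor² = (2J+1)*Δ*N² = 8/5
  k=0: +1/(0!*1!*2!*0!*0!*1!) = 1/2
Σ = 1/2  ⇒  CG² = 8/5*1/2² = 2/5
CG = +√(2/5) = +0.632456

+0.632456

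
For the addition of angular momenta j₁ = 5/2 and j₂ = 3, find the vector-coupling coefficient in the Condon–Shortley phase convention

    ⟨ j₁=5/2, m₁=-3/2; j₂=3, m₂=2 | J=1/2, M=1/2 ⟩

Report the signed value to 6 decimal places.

triangle: 5!×0!×1!/7! = 120/5040
(j±m)!: 1!×4!×5!×1!×1!×0! = 2880
prefactor² = (2J+1)×Δ×N² = 960/7
  k=4: +1/(4!×1!×0!×1!×0!×0!) = 1/24
Σ = 1/24  ⇒  CG² = 960/7×1/24² = 5/21
CG = +√(5/21) = +0.487950

+0.487950  (= +√(5/21))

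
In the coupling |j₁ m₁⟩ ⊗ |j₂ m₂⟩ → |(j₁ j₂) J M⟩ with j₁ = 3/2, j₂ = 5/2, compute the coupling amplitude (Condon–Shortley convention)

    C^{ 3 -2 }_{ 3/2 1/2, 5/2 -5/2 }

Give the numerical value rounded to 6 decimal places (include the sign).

+0.645497  (= +√(5/12))

j₁+j₂−J=1  J+j₁−j₂=2  J−j₁+j₂=4  j₁+j₂+J+1=8
(j₁±m₁, j₂±m₂, J±M) = (2,1,0,5,1,5)
P² = 240
sum k=0..0:
  [0] +1/24 = 1/24
S = 1/24
C² = P²·S² = 5/12 ; C = +0.645497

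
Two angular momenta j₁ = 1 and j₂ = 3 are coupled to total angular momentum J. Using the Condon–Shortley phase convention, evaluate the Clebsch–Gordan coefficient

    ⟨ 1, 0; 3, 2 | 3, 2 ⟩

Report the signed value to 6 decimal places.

-0.577350  (= −√(1/3))

√[7·1!1!5!/8! · 1!1!5!1!5!1!] = √(300)
  +(−1)^0/∏(0,1,1,5,0,0)! = 1/120  (running 1/120)
  +(−1)^1/∏(1,0,0,4,1,1)! = -1/24  (running -1/30)
⟨..|..⟩ = √(300)·(-1/30) = -0.577350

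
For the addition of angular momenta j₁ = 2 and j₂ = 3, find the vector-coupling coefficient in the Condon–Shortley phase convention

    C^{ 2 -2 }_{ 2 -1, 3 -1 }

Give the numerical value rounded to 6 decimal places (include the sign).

√[5·3!1!3!/8! · 1!3!2!4!0!4!] = √(216/7)
  +(−1)^2/∏(2,1,1,0,0,3)! = 1/12  (running 1/12)
⟨..|..⟩ = √(216/7)·(1/12) = +0.462910

+√(3/14) = +0.462910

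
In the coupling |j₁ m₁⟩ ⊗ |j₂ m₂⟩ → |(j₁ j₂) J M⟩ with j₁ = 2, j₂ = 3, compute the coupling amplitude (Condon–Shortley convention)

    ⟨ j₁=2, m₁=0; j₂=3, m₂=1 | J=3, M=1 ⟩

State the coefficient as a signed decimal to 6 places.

j₁+j₂−J=2  J+j₁−j₂=2  J−j₁+j₂=4  j₁+j₂+J+1=9
(j₁±m₁, j₂±m₂, J±M) = (2,2,4,2,4,2)
P² = 256/15
sum k=0..2:
  [0] +1/96 = 1/96
  [1] −1/6 = -1/6
  [2] +1/16 = 1/16
S = -3/32
C² = P²·S² = 3/20 ; C = -0.387298

−√(3/20) ≈ -0.387298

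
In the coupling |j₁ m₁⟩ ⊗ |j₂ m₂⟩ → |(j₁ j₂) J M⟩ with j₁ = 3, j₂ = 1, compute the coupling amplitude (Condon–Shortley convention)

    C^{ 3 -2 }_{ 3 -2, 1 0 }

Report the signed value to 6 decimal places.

triangle: 1!*5!*1!/8! = 120/40320
(j±m)!: 1!*5!*1!*1!*1!*5! = 14400
prefactor² = (2J+1)*Δ*N² = 300
  k=0: +1/(0!*1!*5!*1!*0!*0!) = 1/120
  k=1: −1/(1!*0!*4!*0!*1!*1!) = -1/24
Σ = -1/30  ⇒  CG² = 300*(-1/30)² = 1/3
CG = −√(1/3) = -0.577350

-0.577350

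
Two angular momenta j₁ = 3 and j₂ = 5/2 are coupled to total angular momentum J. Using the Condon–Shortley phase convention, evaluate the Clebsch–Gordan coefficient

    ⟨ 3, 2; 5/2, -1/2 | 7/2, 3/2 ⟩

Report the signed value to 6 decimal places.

+0.308607  (= +√(2/21))

triangle: 2!*4!*3!/10! = 288/3628800
(j±m)!: 5!*1!*2!*3!*5!*2! = 345600
prefactor² = (2J+1)*Δ*N² = 1536/7
  k=0: +1/(0!*2!*1!*2!*3!*1!) = 1/24
  k=1: −1/(1!*1!*0!*1!*4!*2!) = -1/48
Σ = 1/48  ⇒  CG² = 1536/7*1/48² = 2/21
CG = +√(2/21) = +0.308607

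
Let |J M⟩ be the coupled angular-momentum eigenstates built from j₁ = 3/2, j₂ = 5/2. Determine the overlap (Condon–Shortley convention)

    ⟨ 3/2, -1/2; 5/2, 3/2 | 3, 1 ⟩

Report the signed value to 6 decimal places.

-0.639010  (= −√(49/120))

j₁+j₂−J=1  J+j₁−j₂=2  J−j₁+j₂=4  j₁+j₂+J+1=8
(j₁±m₁, j₂±m₂, J±M) = (1,2,4,1,4,2)
P² = 96/5
sum k=0..1:
  [0] +1/48 = 1/48
  [1] −1/6 = -1/6
S = -7/48
C² = P²·S² = 49/120 ; C = -0.639010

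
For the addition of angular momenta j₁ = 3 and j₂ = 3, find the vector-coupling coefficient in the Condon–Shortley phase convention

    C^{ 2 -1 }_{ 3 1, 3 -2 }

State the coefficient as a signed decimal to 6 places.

-0.422577

triangle: 4!×2!×2!/9! = 96/362880
(j±m)!: 4!×2!×1!×5!×1!×3! = 34560
prefactor² = (2J+1)×Δ×N² = 320/7
  k=0: +1/(0!×4!×2!×1!×0!×1!) = 1/48
  k=1: −1/(1!×3!×1!×0!×1!×2!) = -1/12
Σ = -1/16  ⇒  CG² = 320/7×(-1/16)² = 5/28
CG = −√(5/28) = -0.422577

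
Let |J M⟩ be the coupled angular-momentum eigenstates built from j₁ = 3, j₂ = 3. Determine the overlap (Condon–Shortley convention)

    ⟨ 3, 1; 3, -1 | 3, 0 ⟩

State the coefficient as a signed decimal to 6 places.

triangle: 3!*3!*3!/10! = 216/3628800
(j±m)!: 4!*2!*2!*4!*3!*3! = 82944
prefactor² = (2J+1)*Δ*N² = 864/25
  k=0: +1/(0!*3!*2!*2!*1!*1!) = 1/24
  k=1: −1/(1!*2!*1!*1!*2!*2!) = -1/8
  k=2: +1/(2!*1!*0!*0!*3!*3!) = 1/72
Σ = -5/72  ⇒  CG² = 864/25*(-5/72)² = 1/6
CG = −√(1/6) = -0.408248

-0.408248  (= −√(1/6))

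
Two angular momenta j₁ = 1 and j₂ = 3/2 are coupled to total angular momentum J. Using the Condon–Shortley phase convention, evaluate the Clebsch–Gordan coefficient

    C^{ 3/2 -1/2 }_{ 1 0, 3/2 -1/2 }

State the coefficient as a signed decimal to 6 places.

+0.258199  (= +√(1/15))

j₁+j₂−J=1  J+j₁−j₂=1  J−j₁+j₂=2  j₁+j₂+J+1=5
(j₁±m₁, j₂±m₂, J±M) = (1,1,1,2,1,2)
P² = 4/15
sum k=0..1:
  [0] +1/1 = 1
  [1] −1/2 = -1/2
S = 1/2
C² = P²·S² = 1/15 ; C = +0.258199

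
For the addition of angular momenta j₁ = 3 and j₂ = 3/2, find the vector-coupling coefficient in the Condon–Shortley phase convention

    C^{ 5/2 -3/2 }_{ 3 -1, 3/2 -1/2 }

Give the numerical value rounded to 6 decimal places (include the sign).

-0.591608

triangle: 2!·4!·1!/8! = 48/40320
(j±m)!: 2!·4!·1!·2!·1!·4! = 2304
prefactor² = (2J+1)·Δ·N² = 576/35
  k=0: +1/(0!·2!·4!·1!·0!·0!) = 1/48
  k=1: −1/(1!·1!·3!·0!·1!·1!) = -1/6
Σ = -7/48  ⇒  CG² = 576/35·(-7/48)² = 7/20
CG = −√(7/20) = -0.591608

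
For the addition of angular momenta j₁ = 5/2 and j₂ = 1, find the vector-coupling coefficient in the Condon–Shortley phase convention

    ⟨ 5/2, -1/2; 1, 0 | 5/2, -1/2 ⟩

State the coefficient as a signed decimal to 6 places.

j₁+j₂−J=1  J+j₁−j₂=4  J−j₁+j₂=1  j₁+j₂+J+1=7
(j₁±m₁, j₂±m₂, J±M) = (2,3,1,1,2,3)
P² = 144/35
sum k=0..1:
  [0] +1/6 = 1/6
  [1] −1/4 = -1/4
S = -1/12
C² = P²·S² = 1/35 ; C = -0.169031

-0.169031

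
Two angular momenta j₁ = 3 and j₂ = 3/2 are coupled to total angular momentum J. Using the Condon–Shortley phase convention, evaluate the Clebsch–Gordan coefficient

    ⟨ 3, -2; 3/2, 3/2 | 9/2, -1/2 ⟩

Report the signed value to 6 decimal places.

+0.218218

triangle: 0!×6!×3!/10! = 4320/3628800
(j±m)!: 1!×5!×3!×0!×4!×5! = 2073600
prefactor² = (2J+1)×Δ×N² = 172800/7
  k=0: +1/(0!×0!×5!×3!×1!×0!) = 1/720
Σ = 1/720  ⇒  CG² = 172800/7×1/720² = 1/21
CG = +√(1/21) = +0.218218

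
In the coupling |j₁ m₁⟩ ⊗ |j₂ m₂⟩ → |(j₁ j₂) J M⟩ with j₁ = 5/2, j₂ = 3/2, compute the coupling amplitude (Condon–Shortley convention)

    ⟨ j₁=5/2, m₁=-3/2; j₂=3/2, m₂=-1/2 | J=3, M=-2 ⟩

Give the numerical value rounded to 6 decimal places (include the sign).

√[7·1!4!2!/8! · 1!4!1!2!1!5!] = √(48)
  +(−1)^0/∏(0,1,4,1,0,1)! = 1/24  (running 1/24)
  +(−1)^1/∏(1,0,3,0,1,2)! = -1/12  (running -1/24)
⟨..|..⟩ = √(48)·(-1/24) = -0.288675

−√(1/12) = -0.288675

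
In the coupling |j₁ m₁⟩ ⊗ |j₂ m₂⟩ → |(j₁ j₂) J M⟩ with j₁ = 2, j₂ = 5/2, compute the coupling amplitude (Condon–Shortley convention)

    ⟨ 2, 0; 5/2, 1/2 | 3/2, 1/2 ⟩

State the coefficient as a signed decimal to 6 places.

+0.239046

j₁+j₂−J=3  J+j₁−j₂=1  J−j₁+j₂=2  j₁+j₂+J+1=7
(j₁±m₁, j₂±m₂, J±M) = (2,2,3,2,2,1)
P² = 32/35
sum k=1..2:
  [1] −1/4 = -1/4
  [2] +1/2 = 1/2
S = 1/4
C² = P²·S² = 2/35 ; C = +0.239046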